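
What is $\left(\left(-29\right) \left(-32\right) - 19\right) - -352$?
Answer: $1261$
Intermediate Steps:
$\left(\left(-29\right) \left(-32\right) - 19\right) - -352 = \left(928 - 19\right) + \left(-8 + 360\right) = 909 + 352 = 1261$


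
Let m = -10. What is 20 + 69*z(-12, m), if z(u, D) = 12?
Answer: 848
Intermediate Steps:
20 + 69*z(-12, m) = 20 + 69*12 = 20 + 828 = 848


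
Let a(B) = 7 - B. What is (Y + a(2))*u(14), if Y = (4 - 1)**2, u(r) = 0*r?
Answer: 0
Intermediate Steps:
u(r) = 0
Y = 9 (Y = 3**2 = 9)
(Y + a(2))*u(14) = (9 + (7 - 1*2))*0 = (9 + (7 - 2))*0 = (9 + 5)*0 = 14*0 = 0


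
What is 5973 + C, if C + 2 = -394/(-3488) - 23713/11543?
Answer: 120163071731/20130992 ≈ 5969.1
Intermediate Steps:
C = -79343485/20130992 (C = -2 + (-394/(-3488) - 23713/11543) = -2 + (-394*(-1/3488) - 23713*1/11543) = -2 + (197/1744 - 23713/11543) = -2 - 39081501/20130992 = -79343485/20130992 ≈ -3.9414)
5973 + C = 5973 - 79343485/20130992 = 120163071731/20130992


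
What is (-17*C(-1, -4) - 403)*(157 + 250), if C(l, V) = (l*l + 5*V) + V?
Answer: -4884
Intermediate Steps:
C(l, V) = l² + 6*V (C(l, V) = (l² + 5*V) + V = l² + 6*V)
(-17*C(-1, -4) - 403)*(157 + 250) = (-17*((-1)² + 6*(-4)) - 403)*(157 + 250) = (-17*(1 - 24) - 403)*407 = (-17*(-23) - 403)*407 = (391 - 403)*407 = -12*407 = -4884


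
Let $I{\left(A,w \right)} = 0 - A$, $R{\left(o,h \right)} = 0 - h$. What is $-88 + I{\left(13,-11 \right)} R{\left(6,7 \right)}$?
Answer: $3$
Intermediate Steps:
$R{\left(o,h \right)} = - h$
$I{\left(A,w \right)} = - A$
$-88 + I{\left(13,-11 \right)} R{\left(6,7 \right)} = -88 + \left(-1\right) 13 \left(\left(-1\right) 7\right) = -88 - -91 = -88 + 91 = 3$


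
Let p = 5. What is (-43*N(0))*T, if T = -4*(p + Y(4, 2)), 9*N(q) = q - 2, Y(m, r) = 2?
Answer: -2408/9 ≈ -267.56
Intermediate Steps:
N(q) = -2/9 + q/9 (N(q) = (q - 2)/9 = (-2 + q)/9 = -2/9 + q/9)
T = -28 (T = -4*(5 + 2) = -4*7 = -28)
(-43*N(0))*T = -43*(-2/9 + (1/9)*0)*(-28) = -43*(-2/9 + 0)*(-28) = -43*(-2/9)*(-28) = (86/9)*(-28) = -2408/9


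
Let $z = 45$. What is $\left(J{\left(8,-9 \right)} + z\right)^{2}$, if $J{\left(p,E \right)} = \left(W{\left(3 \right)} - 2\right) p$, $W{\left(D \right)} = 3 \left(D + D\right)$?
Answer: $29929$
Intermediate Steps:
$W{\left(D \right)} = 6 D$ ($W{\left(D \right)} = 3 \cdot 2 D = 6 D$)
$J{\left(p,E \right)} = 16 p$ ($J{\left(p,E \right)} = \left(6 \cdot 3 - 2\right) p = \left(18 - 2\right) p = 16 p$)
$\left(J{\left(8,-9 \right)} + z\right)^{2} = \left(16 \cdot 8 + 45\right)^{2} = \left(128 + 45\right)^{2} = 173^{2} = 29929$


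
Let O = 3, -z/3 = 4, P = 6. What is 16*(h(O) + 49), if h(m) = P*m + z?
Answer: 880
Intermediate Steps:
z = -12 (z = -3*4 = -12)
h(m) = -12 + 6*m (h(m) = 6*m - 12 = -12 + 6*m)
16*(h(O) + 49) = 16*((-12 + 6*3) + 49) = 16*((-12 + 18) + 49) = 16*(6 + 49) = 16*55 = 880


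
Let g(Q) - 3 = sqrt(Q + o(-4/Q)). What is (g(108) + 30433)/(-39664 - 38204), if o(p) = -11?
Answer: -1087/2781 - sqrt(97)/77868 ≈ -0.39099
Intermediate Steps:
g(Q) = 3 + sqrt(-11 + Q) (g(Q) = 3 + sqrt(Q - 11) = 3 + sqrt(-11 + Q))
(g(108) + 30433)/(-39664 - 38204) = ((3 + sqrt(-11 + 108)) + 30433)/(-39664 - 38204) = ((3 + sqrt(97)) + 30433)/(-77868) = (30436 + sqrt(97))*(-1/77868) = -1087/2781 - sqrt(97)/77868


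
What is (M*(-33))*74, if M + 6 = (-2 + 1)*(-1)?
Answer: 12210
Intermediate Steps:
M = -5 (M = -6 + (-2 + 1)*(-1) = -6 - 1*(-1) = -6 + 1 = -5)
(M*(-33))*74 = -5*(-33)*74 = 165*74 = 12210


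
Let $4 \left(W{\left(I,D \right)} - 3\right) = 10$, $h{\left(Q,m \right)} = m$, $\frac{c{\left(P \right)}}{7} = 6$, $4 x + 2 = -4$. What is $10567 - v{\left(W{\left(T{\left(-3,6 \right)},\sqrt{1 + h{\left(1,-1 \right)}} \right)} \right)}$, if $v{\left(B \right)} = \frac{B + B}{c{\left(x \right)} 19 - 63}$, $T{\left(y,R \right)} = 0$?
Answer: $\frac{7766734}{735} \approx 10567.0$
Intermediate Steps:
$x = - \frac{3}{2}$ ($x = - \frac{1}{2} + \frac{1}{4} \left(-4\right) = - \frac{1}{2} - 1 = - \frac{3}{2} \approx -1.5$)
$c{\left(P \right)} = 42$ ($c{\left(P \right)} = 7 \cdot 6 = 42$)
$W{\left(I,D \right)} = \frac{11}{2}$ ($W{\left(I,D \right)} = 3 + \frac{1}{4} \cdot 10 = 3 + \frac{5}{2} = \frac{11}{2}$)
$v{\left(B \right)} = \frac{2 B}{735}$ ($v{\left(B \right)} = \frac{B + B}{42 \cdot 19 - 63} = \frac{2 B}{798 - 63} = \frac{2 B}{735}$)
$10567 - v{\left(W{\left(T{\left(-3,6 \right)},\sqrt{1 + h{\left(1,-1 \right)}} \right)} \right)} = 10567 - \frac{2}{735} \cdot \frac{11}{2} = 10567 - \frac{11}{735} = \frac{7766734}{735}$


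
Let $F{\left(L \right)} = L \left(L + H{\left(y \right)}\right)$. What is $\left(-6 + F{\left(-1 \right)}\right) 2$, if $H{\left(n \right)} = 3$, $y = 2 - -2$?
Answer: $-16$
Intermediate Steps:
$y = 4$ ($y = 2 + 2 = 4$)
$F{\left(L \right)} = L \left(3 + L\right)$ ($F{\left(L \right)} = L \left(L + 3\right) = L \left(3 + L\right)$)
$\left(-6 + F{\left(-1 \right)}\right) 2 = \left(-6 - \left(3 - 1\right)\right) 2 = \left(-6 - 2\right) 2 = \left(-8\right) 2 = -16$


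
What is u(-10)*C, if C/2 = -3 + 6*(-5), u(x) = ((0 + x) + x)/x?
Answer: -132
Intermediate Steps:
u(x) = 2 (u(x) = (x + x)/x = (2*x)/x = 2)
C = -66 (C = 2*(-3 + 6*(-5)) = 2*(-3 - 30) = 2*(-33) = -66)
u(-10)*C = 2*(-66) = -132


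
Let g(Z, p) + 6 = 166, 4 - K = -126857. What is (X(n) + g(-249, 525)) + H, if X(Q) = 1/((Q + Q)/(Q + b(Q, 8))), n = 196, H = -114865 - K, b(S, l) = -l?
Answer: -23673421/98 ≈ -2.4157e+5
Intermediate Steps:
K = 126861 (K = 4 - 1*(-126857) = 4 + 126857 = 126861)
g(Z, p) = 160 (g(Z, p) = -6 + 166 = 160)
H = -241726 (H = -114865 - 1*126861 = -114865 - 126861 = -241726)
X(Q) = (-8 + Q)/(2*Q) (X(Q) = 1/((Q + Q)/(Q - 1*8)) = 1/((2*Q)/(Q - 8)) = 1/((2*Q)/(-8 + Q)) = 1/(2*Q/(-8 + Q)) = (-8 + Q)/(2*Q))
(X(n) + g(-249, 525)) + H = ((½)*(-8 + 196)/196 + 160) - 241726 = ((½)*(1/196)*188 + 160) - 241726 = (47/98 + 160) - 241726 = 15727/98 - 241726 = -23673421/98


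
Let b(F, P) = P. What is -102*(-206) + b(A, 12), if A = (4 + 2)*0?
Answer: 21024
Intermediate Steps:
A = 0 (A = 6*0 = 0)
-102*(-206) + b(A, 12) = -102*(-206) + 12 = 21012 + 12 = 21024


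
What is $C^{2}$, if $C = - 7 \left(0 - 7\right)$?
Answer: $2401$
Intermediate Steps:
$C = 49$ ($C = \left(-7\right) \left(-7\right) = 49$)
$C^{2} = 49^{2} = 2401$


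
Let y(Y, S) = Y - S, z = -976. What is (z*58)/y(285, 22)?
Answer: -56608/263 ≈ -215.24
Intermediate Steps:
(z*58)/y(285, 22) = (-976*58)/(285 - 1*22) = -56608/(285 - 22) = -56608/263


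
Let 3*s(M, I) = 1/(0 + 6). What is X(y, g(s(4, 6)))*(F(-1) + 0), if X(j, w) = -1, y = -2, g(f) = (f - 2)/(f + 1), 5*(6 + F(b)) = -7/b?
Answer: 23/5 ≈ 4.6000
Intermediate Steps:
s(M, I) = 1/18 (s(M, I) = 1/(3*(0 + 6)) = (⅓)/6 = (⅓)*(⅙) = 1/18)
F(b) = -6 - 7/(5*b) (F(b) = -6 + (-7/b)/5 = -6 - 7/(5*b))
g(f) = (-2 + f)/(1 + f)
X(y, g(s(4, 6)))*(F(-1) + 0) = -((-6 - 7/5/(-1)) + 0) = -((-6 - 7/5*(-1)) + 0) = -((-6 + 7/5) + 0) = -(-23/5 + 0) = -1*(-23/5) = 23/5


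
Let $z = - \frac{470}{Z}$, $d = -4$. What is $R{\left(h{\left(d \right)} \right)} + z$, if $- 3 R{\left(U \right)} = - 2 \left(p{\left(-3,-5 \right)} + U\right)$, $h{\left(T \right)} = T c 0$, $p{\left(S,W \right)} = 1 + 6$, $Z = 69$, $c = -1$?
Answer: $- \frac{148}{69} \approx -2.1449$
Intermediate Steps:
$p{\left(S,W \right)} = 7$
$h{\left(T \right)} = 0$ ($h{\left(T \right)} = T \left(-1\right) 0 = - T 0 = 0$)
$R{\left(U \right)} = \frac{14}{3} + \frac{2 U}{3}$ ($R{\left(U \right)} = - \frac{\left(-2\right) \left(7 + U\right)}{3} = - \frac{-14 - 2 U}{3} = \frac{14}{3} + \frac{2 U}{3}$)
$z = - \frac{470}{69} \approx -6.8116$
$R{\left(h{\left(d \right)} \right)} + z = \left(\frac{14}{3} + \frac{2}{3} \cdot 0\right) - \frac{470}{69} = \left(\frac{14}{3} + 0\right) - \frac{470}{69} = \frac{14}{3} - \frac{470}{69} = - \frac{148}{69}$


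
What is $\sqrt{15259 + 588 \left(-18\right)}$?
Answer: $5 \sqrt{187} \approx 68.374$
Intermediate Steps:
$\sqrt{15259 + 588 \left(-18\right)} = \sqrt{15259 - 10584} = \sqrt{4675} = 5 \sqrt{187}$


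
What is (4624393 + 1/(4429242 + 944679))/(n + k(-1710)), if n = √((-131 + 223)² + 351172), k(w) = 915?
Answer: 7579592409760970/855508518823 - 49702245309908*√89909/2566525556469 ≈ 3053.0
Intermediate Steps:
n = 2*√89909 (n = √(92² + 351172) = √(8464 + 351172) = √359636 = 2*√89909 ≈ 599.70)
(4624393 + 1/(4429242 + 944679))/(n + k(-1710)) = (4624393 + 1/(4429242 + 944679))/(2*√89909 + 915) = (4624393 + 1/5373921)/(915 + 2*√89909) = 24851122654954/(5373921*(915 + 2*√89909))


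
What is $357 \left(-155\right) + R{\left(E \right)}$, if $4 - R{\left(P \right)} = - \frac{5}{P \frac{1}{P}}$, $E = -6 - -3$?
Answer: $-55326$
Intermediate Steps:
$E = -3$ ($E = -6 + 3 = -3$)
$R{\left(P \right)} = 9$ ($R{\left(P \right)} = 4 - - \frac{5}{P \frac{1}{P}} = 4 - - \frac{5}{1} = 4 - \left(-5\right) 1 = 4 - -5 = 4 + 5 = 9$)
$357 \left(-155\right) + R{\left(E \right)} = 357 \left(-155\right) + 9 = -55335 + 9 = -55326$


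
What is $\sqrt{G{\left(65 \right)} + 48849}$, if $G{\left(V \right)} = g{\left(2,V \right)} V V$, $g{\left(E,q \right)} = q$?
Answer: $\sqrt{323474} \approx 568.75$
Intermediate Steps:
$G{\left(V \right)} = V^{3}$ ($G{\left(V \right)} = V V V = V V^{2} = V^{3}$)
$\sqrt{G{\left(65 \right)} + 48849} = \sqrt{65^{3} + 48849} = \sqrt{274625 + 48849} = \sqrt{323474}$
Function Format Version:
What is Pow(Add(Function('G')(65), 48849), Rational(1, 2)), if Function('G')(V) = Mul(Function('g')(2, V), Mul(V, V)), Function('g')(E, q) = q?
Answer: Pow(323474, Rational(1, 2)) ≈ 568.75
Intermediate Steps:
Function('G')(V) = Pow(V, 3) (Function('G')(V) = Mul(V, Mul(V, V)) = Mul(V, Pow(V, 2)) = Pow(V, 3))
Pow(Add(Function('G')(65), 48849), Rational(1, 2)) = Pow(Add(Pow(65, 3), 48849), Rational(1, 2)) = Pow(Add(274625, 48849), Rational(1, 2)) = Pow(323474, Rational(1, 2))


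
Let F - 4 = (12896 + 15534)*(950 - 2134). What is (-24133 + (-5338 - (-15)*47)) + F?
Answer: -33689882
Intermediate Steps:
F = -33661116 (F = 4 + (12896 + 15534)*(950 - 2134) = 4 + 28430*(-1184) = 4 - 33661120 = -33661116)
(-24133 + (-5338 - (-15)*47)) + F = (-24133 + (-5338 - (-15)*47)) - 33661116 = (-24133 + (-5338 - 1*(-705))) - 33661116 = (-24133 + (-5338 + 705)) - 33661116 = (-24133 - 4633) - 33661116 = -28766 - 33661116 = -33689882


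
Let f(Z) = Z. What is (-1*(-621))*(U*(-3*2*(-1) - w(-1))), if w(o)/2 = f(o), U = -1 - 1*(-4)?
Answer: 14904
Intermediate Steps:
U = 3 (U = -1 + 4 = 3)
w(o) = 2*o
(-1*(-621))*(U*(-3*2*(-1) - w(-1))) = (-1*(-621))*(3*(-3*2*(-1) - 2*(-1))) = 621*(3*(-6*(-1) - 1*(-2))) = 621*(3*(6 + 2)) = 621*(3*8) = 621*24 = 14904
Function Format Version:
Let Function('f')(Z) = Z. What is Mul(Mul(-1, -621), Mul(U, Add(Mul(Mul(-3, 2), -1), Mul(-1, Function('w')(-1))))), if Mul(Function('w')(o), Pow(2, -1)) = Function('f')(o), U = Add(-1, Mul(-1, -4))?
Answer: 14904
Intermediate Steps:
U = 3 (U = Add(-1, 4) = 3)
Function('w')(o) = Mul(2, o)
Mul(Mul(-1, -621), Mul(U, Add(Mul(Mul(-3, 2), -1), Mul(-1, Function('w')(-1))))) = Mul(Mul(-1, -621), Mul(3, Add(Mul(Mul(-3, 2), -1), Mul(-1, Mul(2, -1))))) = Mul(621, Mul(3, Add(Mul(-6, -1), Mul(-1, -2)))) = Mul(621, Mul(3, Add(6, 2))) = Mul(621, Mul(3, 8)) = Mul(621, 24) = 14904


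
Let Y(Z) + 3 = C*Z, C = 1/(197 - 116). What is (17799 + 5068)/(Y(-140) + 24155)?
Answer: 1852227/1956172 ≈ 0.94686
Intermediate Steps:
C = 1/81 ≈ 0.012346
Y(Z) = -3 + Z/81
(17799 + 5068)/(Y(-140) + 24155) = (17799 + 5068)/((-3 + (1/81)*(-140)) + 24155) = 22867/((-3 - 140/81) + 24155) = 22867/(-383/81 + 24155) = 22867/(1956172/81) = 22867*(81/1956172) = 1852227/1956172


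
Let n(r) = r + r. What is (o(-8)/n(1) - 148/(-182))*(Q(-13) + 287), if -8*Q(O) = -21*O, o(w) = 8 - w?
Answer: 115889/52 ≈ 2228.6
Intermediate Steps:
n(r) = 2*r
Q(O) = 21*O/8 (Q(O) = -(-21)*O/8 = 21*O/8)
(o(-8)/n(1) - 148/(-182))*(Q(-13) + 287) = ((8 - 1*(-8))/((2*1)) - 148/(-182))*((21/8)*(-13) + 287) = ((8 + 8)/2 - 148*(-1/182))*(-273/8 + 287) = (16*(½) + 74/91)*(2023/8) = (8 + 74/91)*(2023/8) = (802/91)*(2023/8) = 115889/52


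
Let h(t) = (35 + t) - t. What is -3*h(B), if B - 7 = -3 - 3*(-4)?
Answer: -105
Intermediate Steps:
B = 16 (B = 7 + (-3 - 3*(-4)) = 7 + (-3 + 12) = 7 + 9 = 16)
h(t) = 35
-3*h(B) = -3*35 = -105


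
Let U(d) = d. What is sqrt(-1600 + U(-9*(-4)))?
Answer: 2*I*sqrt(391) ≈ 39.547*I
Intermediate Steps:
sqrt(-1600 + U(-9*(-4))) = sqrt(-1600 - 9*(-4)) = sqrt(-1600 + 36) = sqrt(-1564) = 2*I*sqrt(391)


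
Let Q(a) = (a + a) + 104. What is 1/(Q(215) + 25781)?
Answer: 1/26315 ≈ 3.8001e-5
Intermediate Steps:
Q(a) = 104 + 2*a (Q(a) = 2*a + 104 = 104 + 2*a)
1/(Q(215) + 25781) = 1/((104 + 2*215) + 25781) = 1/((104 + 430) + 25781) = 1/(534 + 25781) = 1/26315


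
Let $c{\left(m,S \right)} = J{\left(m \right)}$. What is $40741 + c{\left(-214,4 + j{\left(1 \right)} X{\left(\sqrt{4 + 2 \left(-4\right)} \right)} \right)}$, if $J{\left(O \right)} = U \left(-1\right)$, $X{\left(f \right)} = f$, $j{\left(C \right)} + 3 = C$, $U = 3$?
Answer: $40738$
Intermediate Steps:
$j{\left(C \right)} = -3 + C$
$J{\left(O \right)} = -3$ ($J{\left(O \right)} = 3 \left(-1\right) = -3$)
$c{\left(m,S \right)} = -3$
$40741 + c{\left(-214,4 + j{\left(1 \right)} X{\left(\sqrt{4 + 2 \left(-4\right)} \right)} \right)} = 40741 - 3 = 40738$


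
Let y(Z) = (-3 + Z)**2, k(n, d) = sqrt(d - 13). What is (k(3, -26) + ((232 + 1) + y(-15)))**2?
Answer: (557 + I*sqrt(39))**2 ≈ 3.1021e+5 + 6957.0*I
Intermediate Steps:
k(n, d) = sqrt(-13 + d)
(k(3, -26) + ((232 + 1) + y(-15)))**2 = (sqrt(-13 - 26) + ((232 + 1) + (-3 - 15)**2))**2 = (sqrt(-39) + (233 + (-18)**2))**2 = (I*sqrt(39) + (233 + 324))**2 = (I*sqrt(39) + 557)**2 = (557 + I*sqrt(39))**2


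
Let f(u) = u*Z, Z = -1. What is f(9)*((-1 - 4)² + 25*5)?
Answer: -1350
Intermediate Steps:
f(u) = -u (f(u) = u*(-1) = -u)
f(9)*((-1 - 4)² + 25*5) = (-1*9)*((-1 - 4)² + 25*5) = -9*((-5)² + 125) = -9*(25 + 125) = -9*150 = -1350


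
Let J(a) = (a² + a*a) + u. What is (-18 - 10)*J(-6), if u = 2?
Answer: -2072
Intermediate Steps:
J(a) = 2 + 2*a² (J(a) = (a² + a*a) + 2 = (a² + a²) + 2 = 2*a² + 2 = 2 + 2*a²)
(-18 - 10)*J(-6) = (-18 - 10)*(2 + 2*(-6)²) = -28*(2 + 2*36) = -28*(2 + 72) = -28*74 = -2072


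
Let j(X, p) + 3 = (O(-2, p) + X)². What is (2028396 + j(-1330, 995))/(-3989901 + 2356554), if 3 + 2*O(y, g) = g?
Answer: -302661/181483 ≈ -1.6677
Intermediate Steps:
O(y, g) = -3/2 + g/2
j(X, p) = -3 + (-3/2 + X + p/2)² (j(X, p) = -3 + ((-3/2 + p/2) + X)² = -3 + (-3/2 + X + p/2)²)
(2028396 + j(-1330, 995))/(-3989901 + 2356554) = (2028396 + (-3 + (-3 + 995 + 2*(-1330))²/4))/(-3989901 + 2356554) = (2028396 + (-3 + (-3 + 995 - 2660)²/4))/(-1633347) = (2028396 + (-3 + (¼)*(-1668)²))*(-1/1633347) = (2028396 + (-3 + (¼)*2782224))*(-1/1633347) = (2028396 + (-3 + 695556))*(-1/1633347) = (2028396 + 695553)*(-1/1633347) = 2723949*(-1/1633347) = -302661/181483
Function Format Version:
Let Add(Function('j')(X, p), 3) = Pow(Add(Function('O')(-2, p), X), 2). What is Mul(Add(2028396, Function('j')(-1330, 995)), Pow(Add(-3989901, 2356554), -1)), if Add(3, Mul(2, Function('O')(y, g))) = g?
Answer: Rational(-302661, 181483) ≈ -1.6677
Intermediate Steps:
Function('O')(y, g) = Add(Rational(-3, 2), Mul(Rational(1, 2), g))
Function('j')(X, p) = Add(-3, Pow(Add(Rational(-3, 2), X, Mul(Rational(1, 2), p)), 2)) (Function('j')(X, p) = Add(-3, Pow(Add(Add(Rational(-3, 2), Mul(Rational(1, 2), p)), X), 2)) = Add(-3, Pow(Add(Rational(-3, 2), X, Mul(Rational(1, 2), p)), 2)))
Mul(Add(2028396, Function('j')(-1330, 995)), Pow(Add(-3989901, 2356554), -1)) = Mul(Add(2028396, Add(-3, Mul(Rational(1, 4), Pow(Add(-3, 995, Mul(2, -1330)), 2)))), Pow(Add(-3989901, 2356554), -1)) = Mul(Add(2028396, Add(-3, Mul(Rational(1, 4), Pow(Add(-3, 995, -2660), 2)))), Pow(-1633347, -1)) = Mul(Add(2028396, Add(-3, Mul(Rational(1, 4), Pow(-1668, 2)))), Rational(-1, 1633347)) = Mul(Add(2028396, Add(-3, Mul(Rational(1, 4), 2782224))), Rational(-1, 1633347)) = Mul(Add(2028396, Add(-3, 695556)), Rational(-1, 1633347)) = Mul(Add(2028396, 695553), Rational(-1, 1633347)) = Mul(2723949, Rational(-1, 1633347)) = Rational(-302661, 181483)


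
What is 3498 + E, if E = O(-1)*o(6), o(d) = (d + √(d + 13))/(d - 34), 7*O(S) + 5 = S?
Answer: 171411/49 + 3*√19/98 ≈ 3498.3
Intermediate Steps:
O(S) = -5/7 + S/7
o(d) = (d + √(13 + d))/(-34 + d)
E = 9/49 + 3*√19/98 (E = (-5/7 + (⅐)*(-1))*((6 + √(13 + 6))/(-34 + 6)) = (-5/7 - ⅐)*((6 + √19)/(-28)) = -(-3)*(6 + √19)/98 = -6*(-3/14 - √19/28)/7 = 9/49 + 3*√19/98 ≈ 0.31711)
3498 + E = 3498 + (9/49 + 3*√19/98) = 171411/49 + 3*√19/98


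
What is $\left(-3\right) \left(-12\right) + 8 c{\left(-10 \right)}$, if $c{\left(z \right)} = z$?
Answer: $-44$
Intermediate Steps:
$\left(-3\right) \left(-12\right) + 8 c{\left(-10 \right)} = \left(-3\right) \left(-12\right) + 8 \left(-10\right) = 36 - 80 = -44$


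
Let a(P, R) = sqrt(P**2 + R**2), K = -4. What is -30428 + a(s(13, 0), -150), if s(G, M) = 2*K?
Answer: -30428 + 2*sqrt(5641) ≈ -30278.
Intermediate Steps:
s(G, M) = -8 (s(G, M) = 2*(-4) = -8)
-30428 + a(s(13, 0), -150) = -30428 + sqrt((-8)**2 + (-150)**2) = -30428 + sqrt(64 + 22500) = -30428 + sqrt(22564) = -30428 + 2*sqrt(5641)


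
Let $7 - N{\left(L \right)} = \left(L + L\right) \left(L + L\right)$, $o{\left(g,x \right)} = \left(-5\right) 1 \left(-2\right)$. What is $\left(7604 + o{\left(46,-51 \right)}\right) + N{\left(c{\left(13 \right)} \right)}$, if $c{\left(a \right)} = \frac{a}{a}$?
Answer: $7617$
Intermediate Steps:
$c{\left(a \right)} = 1$
$o{\left(g,x \right)} = 10$ ($o{\left(g,x \right)} = \left(-5\right) \left(-2\right) = 10$)
$N{\left(L \right)} = 7 - 4 L^{2}$ ($N{\left(L \right)} = 7 - \left(L + L\right) \left(L + L\right) = 7 - 2 L 2 L = 7 - 4 L^{2}$)
$\left(7604 + o{\left(46,-51 \right)}\right) + N{\left(c{\left(13 \right)} \right)} = \left(7604 + 10\right) + \left(7 - 4 \cdot 1^{2}\right) = 7614 + \left(7 - 4\right) = 7614 + 3 = 7617$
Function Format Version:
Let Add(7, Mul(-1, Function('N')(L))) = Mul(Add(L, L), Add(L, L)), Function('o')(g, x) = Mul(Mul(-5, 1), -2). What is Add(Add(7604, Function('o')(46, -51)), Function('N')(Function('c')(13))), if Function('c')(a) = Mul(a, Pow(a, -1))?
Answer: 7617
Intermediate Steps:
Function('c')(a) = 1
Function('o')(g, x) = 10 (Function('o')(g, x) = Mul(-5, -2) = 10)
Function('N')(L) = Add(7, Mul(-4, Pow(L, 2))) (Function('N')(L) = Add(7, Mul(-1, Mul(Add(L, L), Add(L, L)))) = Add(7, Mul(-1, Mul(Mul(2, L), Mul(2, L)))) = Add(7, Mul(-1, Mul(4, Pow(L, 2)))) = Add(7, Mul(-4, Pow(L, 2))))
Add(Add(7604, Function('o')(46, -51)), Function('N')(Function('c')(13))) = Add(Add(7604, 10), Add(7, Mul(-4, Pow(1, 2)))) = Add(7614, Add(7, Mul(-4, 1))) = Add(7614, Add(7, -4)) = Add(7614, 3) = 7617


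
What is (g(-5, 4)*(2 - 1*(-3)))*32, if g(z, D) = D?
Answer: 640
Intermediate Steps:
(g(-5, 4)*(2 - 1*(-3)))*32 = (4*(2 - 1*(-3)))*32 = (4*(2 + 3))*32 = (4*5)*32 = 20*32 = 640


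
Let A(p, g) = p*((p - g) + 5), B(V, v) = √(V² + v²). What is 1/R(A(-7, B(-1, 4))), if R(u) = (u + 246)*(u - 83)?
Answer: -17107/262260776 - 1337*√17/262260776 ≈ -8.6249e-5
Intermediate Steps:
A(p, g) = p*(5 + p - g)
R(u) = (-83 + u)*(246 + u) (R(u) = (246 + u)*(-83 + u) = (-83 + u)*(246 + u))
1/R(A(-7, B(-1, 4))) = 1/(-20418 + (-7*(5 - 7 - √((-1)² + 4²)))² + 163*(-7*(5 - 7 - √((-1)² + 4²)))) = 1/(-20418 + (-7*(5 - 7 - √(1 + 16)))² + 163*(-7*(5 - 7 - √(1 + 16)))) = 1/(-20418 + (-7*(5 - 7 - √17))² + 163*(-7*(5 - 7 - √17))) = 1/(-20418 + (-7*(-2 - √17))² + 163*(-7*(-2 - √17))) = 1/(-20418 + (14 + 7*√17)² + 163*(14 + 7*√17)) = 1/(-20418 + (14 + 7*√17)² + (2282 + 1141*√17)) = 1/(-18136 + (14 + 7*√17)² + 1141*√17)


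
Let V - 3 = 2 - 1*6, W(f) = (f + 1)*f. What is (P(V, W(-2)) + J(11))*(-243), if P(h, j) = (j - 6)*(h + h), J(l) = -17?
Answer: 2187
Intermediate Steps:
W(f) = f*(1 + f) (W(f) = (1 + f)*f = f*(1 + f))
V = -1 (V = 3 + (2 - 1*6) = 3 + (2 - 6) = 3 - 4 = -1)
P(h, j) = 2*h*(-6 + j) (P(h, j) = (-6 + j)*(2*h) = 2*h*(-6 + j))
(P(V, W(-2)) + J(11))*(-243) = (2*(-1)*(-6 - 2*(1 - 2)) - 17)*(-243) = (2*(-1)*(-6 - 2*(-1)) - 17)*(-243) = (2*(-1)*(-6 + 2) - 17)*(-243) = (2*(-1)*(-4) - 17)*(-243) = (8 - 17)*(-243) = -9*(-243) = 2187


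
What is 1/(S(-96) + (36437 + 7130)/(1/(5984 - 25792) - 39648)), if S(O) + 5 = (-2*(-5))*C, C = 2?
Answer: 785347585/10917238639 ≈ 0.071936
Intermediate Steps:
S(O) = 15 (S(O) = -5 - 2*(-5)*2 = -5 + 10*2 = -5 + 20 = 15)
1/(S(-96) + (36437 + 7130)/(1/(5984 - 25792) - 39648)) = 1/(15 + (36437 + 7130)/(1/(5984 - 25792) - 39648)) = 1/(15 + 43567/(1/(-19808) - 39648)) = 1/(15 + 43567/(-1/19808 - 39648)) = 1/(15 + 43567/(-785347585/19808)) = 1/(15 + 43567*(-19808/785347585)) = 1/(15 - 862975136/785347585) = 1/(10917238639/785347585) = 785347585/10917238639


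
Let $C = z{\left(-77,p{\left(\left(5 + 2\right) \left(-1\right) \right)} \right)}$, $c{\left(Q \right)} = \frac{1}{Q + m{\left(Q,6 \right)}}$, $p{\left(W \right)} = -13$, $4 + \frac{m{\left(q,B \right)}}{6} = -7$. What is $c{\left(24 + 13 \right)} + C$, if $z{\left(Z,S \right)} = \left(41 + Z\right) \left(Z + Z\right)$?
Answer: $\frac{160775}{29} \approx 5544.0$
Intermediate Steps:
$m{\left(q,B \right)} = -66$ ($m{\left(q,B \right)} = -24 + 6 \left(-7\right) = -24 - 42 = -66$)
$c{\left(Q \right)} = \frac{1}{-66 + Q}$ ($c{\left(Q \right)} = \frac{1}{Q - 66} = \frac{1}{-66 + Q}$)
$z{\left(Z,S \right)} = 2 Z \left(41 + Z\right)$ ($z{\left(Z,S \right)} = \left(41 + Z\right) 2 Z = 2 Z \left(41 + Z\right)$)
$C = 5544$ ($C = 2 \left(-77\right) \left(41 - 77\right) = 2 \left(-77\right) \left(-36\right) = 5544$)
$c{\left(24 + 13 \right)} + C = \frac{1}{-66 + \left(24 + 13\right)} + 5544 = \frac{1}{-66 + 37} + 5544 = \frac{1}{-29} + 5544 = - \frac{1}{29} + 5544 = \frac{160775}{29}$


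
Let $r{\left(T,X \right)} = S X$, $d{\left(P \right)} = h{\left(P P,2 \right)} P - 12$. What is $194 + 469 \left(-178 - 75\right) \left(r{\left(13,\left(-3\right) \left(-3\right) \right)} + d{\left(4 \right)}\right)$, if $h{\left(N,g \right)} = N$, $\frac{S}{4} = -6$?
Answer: $19459942$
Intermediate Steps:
$S = -24$ ($S = 4 \left(-6\right) = -24$)
$d{\left(P \right)} = -12 + P^{3}$ ($d{\left(P \right)} = P P P - 12 = P^{2} P - 12 = P^{3} - 12 = -12 + P^{3}$)
$r{\left(T,X \right)} = - 24 X$
$194 + 469 \left(-178 - 75\right) \left(r{\left(13,\left(-3\right) \left(-3\right) \right)} + d{\left(4 \right)}\right) = 194 + 469 \left(-178 - 75\right) \left(- 24 \left(\left(-3\right) \left(-3\right)\right) - \left(12 - 4^{3}\right)\right) = 194 + 469 \left(- 253 \left(\left(-24\right) 9 + \left(-12 + 64\right)\right)\right) = 194 + 469 \left(- 253 \left(-216 + 52\right)\right) = 194 + 469 \left(\left(-253\right) \left(-164\right)\right) = 194 + 469 \cdot 41492 = 194 + 19459748 = 19459942$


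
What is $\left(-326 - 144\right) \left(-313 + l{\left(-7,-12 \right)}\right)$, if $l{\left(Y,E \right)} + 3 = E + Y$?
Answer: $157450$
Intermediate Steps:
$l{\left(Y,E \right)} = -3 + E + Y$ ($l{\left(Y,E \right)} = -3 + \left(E + Y\right) = -3 + E + Y$)
$\left(-326 - 144\right) \left(-313 + l{\left(-7,-12 \right)}\right) = \left(-326 - 144\right) \left(-313 - 22\right) = - 470 \left(-313 - 22\right) = \left(-470\right) \left(-335\right) = 157450$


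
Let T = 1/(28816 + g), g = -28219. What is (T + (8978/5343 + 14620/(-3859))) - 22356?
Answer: -5396337816223/241359339 ≈ -22358.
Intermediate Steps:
T = 1/597 (T = 1/(28816 - 28219) = 1/597 ≈ 0.0016750)
(T + (8978/5343 + 14620/(-3859))) - 22356 = (1/597 + (8978/5343 + 14620/(-3859))) - 22356 = (1/597 + (8978*(1/5343) + 14620*(-1/3859))) - 22356 = (1/597 + (8978/5343 - 860/227)) - 22356 = (1/597 - 2556974/1212861) - 22356 = -508433539/241359339 - 22356 = -5396337816223/241359339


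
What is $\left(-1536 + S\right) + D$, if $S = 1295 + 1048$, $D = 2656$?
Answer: $3463$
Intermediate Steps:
$S = 2343$
$\left(-1536 + S\right) + D = \left(-1536 + 2343\right) + 2656 = 807 + 2656 = 3463$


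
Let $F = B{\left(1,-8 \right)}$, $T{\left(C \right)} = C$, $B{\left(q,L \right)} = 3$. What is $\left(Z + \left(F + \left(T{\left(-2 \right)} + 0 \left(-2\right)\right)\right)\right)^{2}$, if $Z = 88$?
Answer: $7921$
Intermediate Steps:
$F = 3$
$\left(Z + \left(F + \left(T{\left(-2 \right)} + 0 \left(-2\right)\right)\right)\right)^{2} = \left(88 + \left(3 + \left(-2 + 0 \left(-2\right)\right)\right)\right)^{2} = \left(88 + \left(3 + \left(-2 + 0\right)\right)\right)^{2} = \left(88 + \left(3 - 2\right)\right)^{2} = \left(88 + 1\right)^{2} = 89^{2} = 7921$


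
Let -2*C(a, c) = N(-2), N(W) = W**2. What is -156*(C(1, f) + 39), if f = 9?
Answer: -5772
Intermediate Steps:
C(a, c) = -2 (C(a, c) = -1/2*(-2)**2 = -1/2*4 = -2)
-156*(C(1, f) + 39) = -156*(-2 + 39) = -156*37 = -5772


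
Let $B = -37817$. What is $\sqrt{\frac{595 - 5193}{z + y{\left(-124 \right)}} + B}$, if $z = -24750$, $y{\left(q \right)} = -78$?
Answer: $\frac{i \sqrt{5827850854746}}{12414} \approx 194.47 i$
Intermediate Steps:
$\sqrt{\frac{595 - 5193}{z + y{\left(-124 \right)}} + B} = \sqrt{\frac{595 - 5193}{-24750 - 78} - 37817} = \sqrt{- \frac{4598}{-24828} - 37817} = \sqrt{\left(-4598\right) \left(- \frac{1}{24828}\right) - 37817} = \sqrt{\frac{2299}{12414} - 37817} = \sqrt{- \frac{469457939}{12414}} = \frac{i \sqrt{5827850854746}}{12414}$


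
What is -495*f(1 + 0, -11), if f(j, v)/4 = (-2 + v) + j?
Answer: 23760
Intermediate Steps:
f(j, v) = -8 + 4*j + 4*v (f(j, v) = 4*((-2 + v) + j) = 4*(-2 + j + v) = -8 + 4*j + 4*v)
-495*f(1 + 0, -11) = -495*(-8 + 4*(1 + 0) + 4*(-11)) = -495*(-8 + 4*1 - 44) = -495*(-8 + 4 - 44) = -495*(-48) = 23760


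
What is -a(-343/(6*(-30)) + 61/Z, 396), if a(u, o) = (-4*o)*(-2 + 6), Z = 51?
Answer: 6336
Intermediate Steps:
a(u, o) = -16*o (a(u, o) = -4*o*4 = -16*o)
-a(-343/(6*(-30)) + 61/Z, 396) = -(-16)*396 = -1*(-6336) = 6336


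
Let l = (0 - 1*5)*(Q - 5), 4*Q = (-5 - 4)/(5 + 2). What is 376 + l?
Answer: 11273/28 ≈ 402.61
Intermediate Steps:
Q = -9/28 (Q = ((-5 - 4)/(5 + 2))/4 = (-9/7)/4 = (-9*1/7)/4 = (1/4)*(-9/7) = -9/28 ≈ -0.32143)
l = 745/28 (l = (0 - 1*5)*(-9/28 - 5) = (0 - 5)*(-149/28) = -5*(-149/28) = 745/28 ≈ 26.607)
376 + l = 376 + 745/28 = 11273/28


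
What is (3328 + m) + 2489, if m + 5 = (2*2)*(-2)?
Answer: 5804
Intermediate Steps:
m = -13 (m = -5 + (2*2)*(-2) = -5 + 4*(-2) = -5 - 8 = -13)
(3328 + m) + 2489 = (3328 - 13) + 2489 = 3315 + 2489 = 5804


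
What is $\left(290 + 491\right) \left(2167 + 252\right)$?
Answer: $1889239$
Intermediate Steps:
$\left(290 + 491\right) \left(2167 + 252\right) = 781 \cdot 2419 = 1889239$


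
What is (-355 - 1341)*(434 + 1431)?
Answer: -3163040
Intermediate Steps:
(-355 - 1341)*(434 + 1431) = -1696*1865 = -3163040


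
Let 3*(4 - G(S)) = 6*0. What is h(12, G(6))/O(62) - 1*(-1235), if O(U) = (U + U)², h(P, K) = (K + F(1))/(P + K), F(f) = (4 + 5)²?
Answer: 303829845/246016 ≈ 1235.0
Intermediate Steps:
F(f) = 81 (F(f) = 9² = 81)
G(S) = 4 (G(S) = 4 - 2*0 = 4 - ⅓*0 = 4 + 0 = 4)
h(P, K) = (81 + K)/(K + P) (h(P, K) = (K + 81)/(P + K) = (81 + K)/(K + P))
O(U) = 4*U² (O(U) = (2*U)² = 4*U²)
h(12, G(6))/O(62) - 1*(-1235) = ((81 + 4)/(4 + 12))/((4*62²)) - 1*(-1235) = (85/16)/((4*3844)) + 1235 = ((1/16)*85)/15376 + 1235 = (85/16)*(1/15376) + 1235 = 85/246016 + 1235 = 303829845/246016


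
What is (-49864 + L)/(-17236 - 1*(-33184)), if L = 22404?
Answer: -6865/3987 ≈ -1.7218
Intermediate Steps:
(-49864 + L)/(-17236 - 1*(-33184)) = (-49864 + 22404)/(-17236 - 1*(-33184)) = -27460/(-17236 + 33184) = -27460/15948 = -27460*1/15948 = -6865/3987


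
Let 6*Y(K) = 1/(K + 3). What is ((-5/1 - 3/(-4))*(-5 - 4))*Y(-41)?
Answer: -51/304 ≈ -0.16776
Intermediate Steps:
Y(K) = 1/(6*(3 + K)) (Y(K) = 1/(6*(K + 3)) = 1/(6*(3 + K)))
((-5/1 - 3/(-4))*(-5 - 4))*Y(-41) = ((-5/1 - 3/(-4))*(-5 - 4))*(1/(6*(3 - 41))) = ((-5*1 - 3*(-¼))*(-9))*((⅙)/(-38)) = ((-5 + ¾)*(-9))*((⅙)*(-1/38)) = -17/4*(-9)*(-1/228) = (153/4)*(-1/228) = -51/304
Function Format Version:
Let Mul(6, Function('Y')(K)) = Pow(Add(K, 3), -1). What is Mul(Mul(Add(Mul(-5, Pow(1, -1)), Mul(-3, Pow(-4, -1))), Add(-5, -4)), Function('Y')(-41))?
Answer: Rational(-51, 304) ≈ -0.16776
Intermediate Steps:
Function('Y')(K) = Mul(Rational(1, 6), Pow(Add(3, K), -1)) (Function('Y')(K) = Mul(Rational(1, 6), Pow(Add(K, 3), -1)) = Mul(Rational(1, 6), Pow(Add(3, K), -1)))
Mul(Mul(Add(Mul(-5, Pow(1, -1)), Mul(-3, Pow(-4, -1))), Add(-5, -4)), Function('Y')(-41)) = Mul(Mul(Add(Mul(-5, Pow(1, -1)), Mul(-3, Pow(-4, -1))), Add(-5, -4)), Mul(Rational(1, 6), Pow(Add(3, -41), -1))) = Mul(Mul(Add(Mul(-5, 1), Mul(-3, Rational(-1, 4))), -9), Mul(Rational(1, 6), Pow(-38, -1))) = Mul(Mul(Add(-5, Rational(3, 4)), -9), Mul(Rational(1, 6), Rational(-1, 38))) = Mul(Mul(Rational(-17, 4), -9), Rational(-1, 228)) = Mul(Rational(153, 4), Rational(-1, 228)) = Rational(-51, 304)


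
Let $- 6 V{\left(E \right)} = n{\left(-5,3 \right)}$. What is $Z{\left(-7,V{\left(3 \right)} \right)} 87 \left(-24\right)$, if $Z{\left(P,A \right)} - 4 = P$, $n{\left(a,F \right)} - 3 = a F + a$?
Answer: $6264$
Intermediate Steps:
$n{\left(a,F \right)} = 3 + a + F a$ ($n{\left(a,F \right)} = 3 + \left(a F + a\right) = 3 + \left(F a + a\right) = 3 + \left(a + F a\right) = 3 + a + F a$)
$V{\left(E \right)} = \frac{17}{6}$ ($V{\left(E \right)} = - \frac{3 - 5 + 3 \left(-5\right)}{6} = - \frac{3 - 5 - 15}{6} = \left(- \frac{1}{6}\right) \left(-17\right) = \frac{17}{6}$)
$Z{\left(P,A \right)} = 4 + P$
$Z{\left(-7,V{\left(3 \right)} \right)} 87 \left(-24\right) = \left(4 - 7\right) 87 \left(-24\right) = \left(-3\right) 87 \left(-24\right) = \left(-261\right) \left(-24\right) = 6264$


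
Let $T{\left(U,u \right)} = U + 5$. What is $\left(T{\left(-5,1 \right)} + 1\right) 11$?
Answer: $11$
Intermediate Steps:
$T{\left(U,u \right)} = 5 + U$
$\left(T{\left(-5,1 \right)} + 1\right) 11 = \left(\left(5 - 5\right) + 1\right) 11 = \left(0 + 1\right) 11 = 1 \cdot 11 = 11$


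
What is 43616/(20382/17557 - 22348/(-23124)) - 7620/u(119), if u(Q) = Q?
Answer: 525155068249548/25694396819 ≈ 20439.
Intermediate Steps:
43616/(20382/17557 - 22348/(-23124)) - 7620/u(119) = 43616/(20382/17557 - 22348/(-23124)) - 7620/119 = 43616/(20382*(1/17557) - 22348*(-1/23124)) - 7620*1/119 = 43616/(20382/17557 + 5587/5781) - 7620/119 = 43616/(215919301/101497017) - 7620/119 = 43616*(101497017/215919301) - 7620/119 = 4426893893472/215919301 - 7620/119 = 525155068249548/25694396819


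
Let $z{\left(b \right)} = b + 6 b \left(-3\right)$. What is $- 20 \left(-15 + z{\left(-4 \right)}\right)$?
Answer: $-1060$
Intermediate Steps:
$z{\left(b \right)} = - 17 b$ ($z{\left(b \right)} = b + 6 \left(- 3 b\right) = b - 18 b = - 17 b$)
$- 20 \left(-15 + z{\left(-4 \right)}\right) = - 20 \left(-15 - -68\right) = - 20 \left(-15 + 68\right) = \left(-20\right) 53 = -1060$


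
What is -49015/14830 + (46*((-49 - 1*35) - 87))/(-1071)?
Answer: 1425727/352954 ≈ 4.0394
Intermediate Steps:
-49015/14830 + (46*((-49 - 1*35) - 87))/(-1071) = -49015*1/14830 + (46*((-49 - 35) - 87))*(-1/1071) = -9803/2966 + (46*(-84 - 87))*(-1/1071) = -9803/2966 + (46*(-171))*(-1/1071) = -9803/2966 - 7866*(-1/1071) = -9803/2966 + 874/119 = 1425727/352954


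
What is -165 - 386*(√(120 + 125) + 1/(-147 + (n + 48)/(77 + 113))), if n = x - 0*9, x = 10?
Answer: -1131385/6968 - 2702*√5 ≈ -6204.2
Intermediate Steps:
n = 10 (n = 10 - 0*9 = 10 - 1*0 = 10 + 0 = 10)
-165 - 386*(√(120 + 125) + 1/(-147 + (n + 48)/(77 + 113))) = -165 - 386*(√(120 + 125) + 1/(-147 + (10 + 48)/(77 + 113))) = -165 - 386*(√245 + 1/(-147 + 58/190)) = -165 - 386*(7*√5 + 1/(-147 + 58*(1/190))) = -165 - 386*(7*√5 + 1/(-147 + 29/95)) = -165 - 386*(7*√5 + 1/(-13936/95)) = -165 - 386*(7*√5 - 95/13936) = -165 - 386*(-95/13936 + 7*√5) = -165 + (18335/6968 - 2702*√5) = -1131385/6968 - 2702*√5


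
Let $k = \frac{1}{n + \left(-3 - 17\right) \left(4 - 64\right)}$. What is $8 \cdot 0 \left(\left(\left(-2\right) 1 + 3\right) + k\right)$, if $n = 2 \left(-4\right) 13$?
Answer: $0$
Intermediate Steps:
$n = -104$ ($n = \left(-8\right) 13 = -104$)
$k = \frac{1}{1096}$ ($k = \frac{1}{-104 + \left(-3 - 17\right) \left(4 - 64\right)} = \frac{1}{-104 - -1200} = \frac{1}{-104 + 1200} = \frac{1}{1096} \approx 0.00091241$)
$8 \cdot 0 \left(\left(\left(-2\right) 1 + 3\right) + k\right) = 8 \cdot 0 \left(\left(\left(-2\right) 1 + 3\right) + \frac{1}{1096}\right) = 0 \left(\left(-2 + 3\right) + \frac{1}{1096}\right) = 0 \left(1 + \frac{1}{1096}\right) = 0 \cdot \frac{1097}{1096} = 0$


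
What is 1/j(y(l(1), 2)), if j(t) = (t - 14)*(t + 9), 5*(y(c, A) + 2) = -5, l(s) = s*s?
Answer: -1/102 ≈ -0.0098039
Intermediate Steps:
l(s) = s²
y(c, A) = -3 (y(c, A) = -2 + (⅕)*(-5) = -2 - 1 = -3)
j(t) = (-14 + t)*(9 + t)
1/j(y(l(1), 2)) = 1/(-126 + (-3)² - 5*(-3)) = 1/(-126 + 9 + 15) = 1/(-102) = -1/102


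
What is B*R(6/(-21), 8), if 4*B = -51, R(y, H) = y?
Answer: 51/14 ≈ 3.6429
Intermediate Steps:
B = -51/4 (B = (¼)*(-51) = -51/4 ≈ -12.750)
B*R(6/(-21), 8) = -153/(2*(-21)) = -153*(-1)/(2*21) = -51/4*(-2/7) = 51/14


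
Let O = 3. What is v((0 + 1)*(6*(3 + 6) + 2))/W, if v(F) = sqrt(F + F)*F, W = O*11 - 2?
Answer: 224*sqrt(7)/31 ≈ 19.118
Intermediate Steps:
W = 31 (W = 3*11 - 2 = 33 - 2 = 31)
v(F) = sqrt(2)*F**(3/2) (v(F) = sqrt(2*F)*F = (sqrt(2)*sqrt(F))*F = sqrt(2)*F**(3/2))
v((0 + 1)*(6*(3 + 6) + 2))/W = (sqrt(2)*((0 + 1)*(6*(3 + 6) + 2))**(3/2))/31 = (sqrt(2)*(1*(6*9 + 2))**(3/2))*(1/31) = (sqrt(2)*(1*(54 + 2))**(3/2))*(1/31) = (sqrt(2)*(1*56)**(3/2))*(1/31) = (sqrt(2)*56**(3/2))*(1/31) = (sqrt(2)*(112*sqrt(14)))*(1/31) = (224*sqrt(7))*(1/31) = 224*sqrt(7)/31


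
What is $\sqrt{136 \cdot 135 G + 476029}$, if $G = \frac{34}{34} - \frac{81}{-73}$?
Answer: $\frac{\sqrt{2743161661}}{73} \approx 717.47$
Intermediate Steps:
$G = \frac{154}{73}$ ($G = 34 \cdot \frac{1}{34} - - \frac{81}{73} = 1 + \frac{81}{73} = \frac{154}{73} \approx 2.1096$)
$\sqrt{136 \cdot 135 G + 476029} = \sqrt{136 \cdot 135 \cdot \frac{154}{73} + 476029} = \sqrt{18360 \cdot \frac{154}{73} + 476029} = \sqrt{\frac{2827440}{73} + 476029} = \sqrt{\frac{37577557}{73}} = \frac{\sqrt{2743161661}}{73}$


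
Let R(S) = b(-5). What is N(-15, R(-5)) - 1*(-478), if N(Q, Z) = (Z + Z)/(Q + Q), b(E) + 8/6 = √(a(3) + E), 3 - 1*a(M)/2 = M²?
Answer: 21514/45 - I*√17/15 ≈ 478.09 - 0.27487*I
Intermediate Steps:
a(M) = 6 - 2*M²
b(E) = -4/3 + √(-12 + E) (b(E) = -4/3 + √((6 - 2*3²) + E) = -4/3 + √((6 - 2*9) + E) = -4/3 + √((6 - 18) + E) = -4/3 + √(-12 + E))
R(S) = -4/3 + I*√17 (R(S) = -4/3 + √(-12 - 5) = -4/3 + √(-17) = -4/3 + I*√17)
N(Q, Z) = Z/Q (N(Q, Z) = (2*Z)/((2*Q)) = (2*Z)*(1/(2*Q)) = Z/Q)
N(-15, R(-5)) - 1*(-478) = (-4/3 + I*√17)/(-15) - 1*(-478) = (-4/3 + I*√17)*(-1/15) + 478 = (4/45 - I*√17/15) + 478 = 21514/45 - I*√17/15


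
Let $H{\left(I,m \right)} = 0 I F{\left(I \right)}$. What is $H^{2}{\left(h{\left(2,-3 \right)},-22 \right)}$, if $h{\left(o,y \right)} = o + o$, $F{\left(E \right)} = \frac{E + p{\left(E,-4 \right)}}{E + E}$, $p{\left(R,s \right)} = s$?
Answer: $0$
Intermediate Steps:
$F{\left(E \right)} = \frac{-4 + E}{2 E}$ ($F{\left(E \right)} = \frac{E - 4}{E + E} = \frac{-4 + E}{2 E}$)
$h{\left(o,y \right)} = 2 o$
$H{\left(I,m \right)} = 0$ ($H{\left(I,m \right)} = 0 I \frac{-4 + I}{2 I} = 0 \frac{-4 + I}{2 I} = 0$)
$H^{2}{\left(h{\left(2,-3 \right)},-22 \right)} = 0^{2} = 0$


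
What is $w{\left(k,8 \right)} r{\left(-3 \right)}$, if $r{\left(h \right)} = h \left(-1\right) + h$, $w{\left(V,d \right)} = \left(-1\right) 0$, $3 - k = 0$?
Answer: $0$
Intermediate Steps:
$k = 3$ ($k = 3 - 0 = 3 + 0 = 3$)
$w{\left(V,d \right)} = 0$
$r{\left(h \right)} = 0$ ($r{\left(h \right)} = - h + h = 0$)
$w{\left(k,8 \right)} r{\left(-3 \right)} = 0 \cdot 0 = 0$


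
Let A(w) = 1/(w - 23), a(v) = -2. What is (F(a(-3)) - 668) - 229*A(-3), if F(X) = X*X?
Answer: -17035/26 ≈ -655.19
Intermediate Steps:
F(X) = X²
A(w) = 1/(-23 + w)
(F(a(-3)) - 668) - 229*A(-3) = ((-2)² - 668) - 229/(-23 - 3) = (4 - 668) - 229/(-26) = -664 - 229*(-1/26) = -664 + 229/26 = -17035/26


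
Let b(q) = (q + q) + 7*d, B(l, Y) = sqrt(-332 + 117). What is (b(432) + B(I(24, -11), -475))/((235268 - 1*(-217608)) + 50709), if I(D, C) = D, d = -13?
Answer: 773/503585 + I*sqrt(215)/503585 ≈ 0.001535 + 2.9117e-5*I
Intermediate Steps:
B(l, Y) = I*sqrt(215) (B(l, Y) = sqrt(-215) = I*sqrt(215))
b(q) = -91 + 2*q (b(q) = (q + q) + 7*(-13) = 2*q - 91 = -91 + 2*q)
(b(432) + B(I(24, -11), -475))/((235268 - 1*(-217608)) + 50709) = ((-91 + 2*432) + I*sqrt(215))/((235268 - 1*(-217608)) + 50709) = ((-91 + 864) + I*sqrt(215))/((235268 + 217608) + 50709) = (773 + I*sqrt(215))/(452876 + 50709) = (773 + I*sqrt(215))/503585 = (773 + I*sqrt(215))*(1/503585) = 773/503585 + I*sqrt(215)/503585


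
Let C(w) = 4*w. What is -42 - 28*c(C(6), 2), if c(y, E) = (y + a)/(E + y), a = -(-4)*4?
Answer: -1106/13 ≈ -85.077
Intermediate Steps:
a = 16 (a = -4*(-4) = 16)
c(y, E) = (16 + y)/(E + y) (c(y, E) = (y + 16)/(E + y) = (16 + y)/(E + y))
-42 - 28*c(C(6), 2) = -42 - 28*(16 + 4*6)/(2 + 4*6) = -42 - 28*(16 + 24)/(2 + 24) = -42 - 28*40/26 = -42 - 14*40/13 = -42 - 28*20/13 = -42 - 560/13 = -1106/13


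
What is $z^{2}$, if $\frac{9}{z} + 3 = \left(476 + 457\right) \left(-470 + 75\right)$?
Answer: $\frac{9}{15091139716} \approx 5.9638 \cdot 10^{-10}$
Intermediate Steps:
$z = - \frac{3}{122846}$ ($z = \frac{9}{-3 + \left(476 + 457\right) \left(-470 + 75\right)} = \frac{9}{-3 + 933 \left(-395\right)} = \frac{9}{-3 - 368535} = \frac{9}{-368538} = 9 \left(- \frac{1}{368538}\right) = - \frac{3}{122846} \approx -2.4421 \cdot 10^{-5}$)
$z^{2} = \left(- \frac{3}{122846}\right)^{2} = \frac{9}{15091139716}$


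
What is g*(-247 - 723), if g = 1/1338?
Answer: -485/669 ≈ -0.72496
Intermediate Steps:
g = 1/1338 ≈ 0.00074738
g*(-247 - 723) = (-247 - 723)/1338 = (1/1338)*(-970) = -485/669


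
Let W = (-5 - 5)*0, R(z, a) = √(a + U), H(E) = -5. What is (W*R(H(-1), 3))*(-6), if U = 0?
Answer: 0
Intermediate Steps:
R(z, a) = √a (R(z, a) = √(a + 0) = √a)
W = 0 (W = -10*0 = 0)
(W*R(H(-1), 3))*(-6) = (0*√3)*(-6) = 0*(-6) = 0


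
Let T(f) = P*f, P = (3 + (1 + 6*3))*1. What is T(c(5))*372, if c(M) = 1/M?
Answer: 8184/5 ≈ 1636.8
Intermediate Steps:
c(M) = 1/M
P = 22 (P = (3 + (1 + 18))*1 = (3 + 19)*1 = 22*1 = 22)
T(f) = 22*f
T(c(5))*372 = (22/5)*372 = 8184/5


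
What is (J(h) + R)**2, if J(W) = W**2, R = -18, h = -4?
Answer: 4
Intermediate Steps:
(J(h) + R)**2 = ((-4)**2 - 18)**2 = (16 - 18)**2 = (-2)**2 = 4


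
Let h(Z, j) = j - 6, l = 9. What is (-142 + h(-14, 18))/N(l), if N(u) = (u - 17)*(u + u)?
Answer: 65/72 ≈ 0.90278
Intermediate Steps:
N(u) = 2*u*(-17 + u) (N(u) = (-17 + u)*(2*u) = 2*u*(-17 + u))
h(Z, j) = -6 + j
(-142 + h(-14, 18))/N(l) = (-142 + (-6 + 18))/((2*9*(-17 + 9))) = (-142 + 12)/((2*9*(-8))) = -130/(-144) = -1/144*(-130) = 65/72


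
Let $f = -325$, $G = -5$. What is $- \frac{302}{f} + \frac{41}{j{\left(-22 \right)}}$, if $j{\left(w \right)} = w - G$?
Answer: $- \frac{8191}{5525} \approx -1.4825$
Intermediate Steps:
$j{\left(w \right)} = 5 + w$ ($j{\left(w \right)} = w - -5 = w + 5 = 5 + w$)
$- \frac{302}{f} + \frac{41}{j{\left(-22 \right)}} = - \frac{302}{-325} + \frac{41}{5 - 22} = \left(-302\right) \left(- \frac{1}{325}\right) + \frac{41}{-17} = \frac{302}{325} + 41 \left(- \frac{1}{17}\right) = \frac{302}{325} - \frac{41}{17} = - \frac{8191}{5525}$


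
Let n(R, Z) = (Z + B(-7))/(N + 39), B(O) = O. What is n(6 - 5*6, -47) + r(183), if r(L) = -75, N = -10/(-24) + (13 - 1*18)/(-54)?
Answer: -325857/4267 ≈ -76.367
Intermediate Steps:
N = 55/108 (N = -10*(-1/24) + (13 - 18)*(-1/54) = 5/12 - 5*(-1/54) = 5/12 + 5/54 = 55/108 ≈ 0.50926)
n(R, Z) = -756/4267 + 108*Z/4267 (n(R, Z) = (Z - 7)/(55/108 + 39) = (-7 + Z)/(4267/108) = (-7 + Z)*(108/4267) = -756/4267 + 108*Z/4267)
n(6 - 5*6, -47) + r(183) = (-756/4267 + (108/4267)*(-47)) - 75 = (-756/4267 - 5076/4267) - 75 = -5832/4267 - 75 = -325857/4267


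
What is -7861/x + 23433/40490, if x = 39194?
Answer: 150035278/396741265 ≈ 0.37817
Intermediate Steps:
-7861/x + 23433/40490 = -7861/39194 + 23433/40490 = 150035278/396741265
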